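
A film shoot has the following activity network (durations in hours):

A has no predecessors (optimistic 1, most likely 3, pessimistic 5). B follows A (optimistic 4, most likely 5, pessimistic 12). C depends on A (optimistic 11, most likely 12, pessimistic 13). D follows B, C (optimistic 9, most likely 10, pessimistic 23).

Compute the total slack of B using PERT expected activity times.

te_A = (1 + 4·3 + 5)/6 = 18/6 = 3
te_B = (4 + 4·5 + 12)/6 = 36/6 = 6
te_C = (11 + 4·12 + 13)/6 = 72/6 = 12
te_D = (9 + 4·10 + 23)/6 = 72/6 = 12

Forward pass:
ES_A = 0; EF_A = 3
ES_B = 3; EF_B = 3+6 = 9
ES_C = 3; EF_C = 3+12 = 15
ES_D = max(EF_B=9, EF_C=15) = 15; EF_D = 15+12 = 27
Expected project duration μ = 27 hours. Critical path: A → C → D.

Backward pass:
LF_D = 27; LS_D = 27−12 = 15
LF_C = LS_D = 15; LS_C = 15−12 = 3
LF_B = LS_D = 15; LS_B = 15−6 = 9
LF_A = min(LS_B=9, LS_C=3) = 3; LS_A = 3−3 = 0
Slack_B = LS_B − ES_B = 9 − 3 = 6

6 hours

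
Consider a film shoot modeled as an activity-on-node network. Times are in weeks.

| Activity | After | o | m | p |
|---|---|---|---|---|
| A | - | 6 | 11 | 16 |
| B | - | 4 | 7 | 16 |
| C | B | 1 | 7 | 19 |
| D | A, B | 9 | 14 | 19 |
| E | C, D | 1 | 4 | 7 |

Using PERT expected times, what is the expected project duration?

te_A = (6 + 4·11 + 16)/6 = 66/6 = 11
te_B = (4 + 4·7 + 16)/6 = 48/6 = 8
te_C = (1 + 4·7 + 19)/6 = 48/6 = 8
te_D = (9 + 4·14 + 19)/6 = 84/6 = 14
te_E = (1 + 4·4 + 7)/6 = 24/6 = 4

Forward pass:
ES_A = 0; EF_A = 11
ES_B = 0; EF_B = 8
ES_C = 8; EF_C = 8+8 = 16
ES_D = max(EF_A=11, EF_B=8) = 11; EF_D = 11+14 = 25
ES_E = max(EF_C=16, EF_D=25) = 25; EF_E = 25+4 = 29
Expected project duration μ = 29 weeks. Critical path: A → D → E.

29 weeks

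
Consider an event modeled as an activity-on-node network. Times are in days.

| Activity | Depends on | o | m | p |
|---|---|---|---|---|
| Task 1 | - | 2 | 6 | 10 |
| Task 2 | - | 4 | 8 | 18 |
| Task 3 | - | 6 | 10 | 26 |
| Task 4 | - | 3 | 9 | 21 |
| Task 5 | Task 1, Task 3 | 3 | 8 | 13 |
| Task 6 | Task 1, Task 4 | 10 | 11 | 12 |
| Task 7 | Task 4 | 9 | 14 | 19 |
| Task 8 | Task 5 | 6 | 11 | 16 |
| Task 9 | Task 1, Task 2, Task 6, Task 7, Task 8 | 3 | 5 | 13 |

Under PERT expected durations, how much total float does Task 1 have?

6 days

te_Task 1 = (2 + 4·6 + 10)/6 = 36/6 = 6
te_Task 2 = (4 + 4·8 + 18)/6 = 54/6 = 9
te_Task 3 = (6 + 4·10 + 26)/6 = 72/6 = 12
te_Task 4 = (3 + 4·9 + 21)/6 = 60/6 = 10
te_Task 5 = (3 + 4·8 + 13)/6 = 48/6 = 8
te_Task 6 = (10 + 4·11 + 12)/6 = 66/6 = 11
te_Task 7 = (9 + 4·14 + 19)/6 = 84/6 = 14
te_Task 8 = (6 + 4·11 + 16)/6 = 66/6 = 11
te_Task 9 = (3 + 4·5 + 13)/6 = 36/6 = 6

Forward pass:
ES_Task 1 = 0; EF_Task 1 = 6
ES_Task 2 = 0; EF_Task 2 = 9
ES_Task 3 = 0; EF_Task 3 = 12
ES_Task 4 = 0; EF_Task 4 = 10
ES_Task 5 = max(EF_Task 1=6, EF_Task 3=12) = 12; EF_Task 5 = 12+8 = 20
ES_Task 6 = max(EF_Task 1=6, EF_Task 4=10) = 10; EF_Task 6 = 10+11 = 21
ES_Task 7 = 10; EF_Task 7 = 10+14 = 24
ES_Task 8 = 20; EF_Task 8 = 20+11 = 31
ES_Task 9 = max(EF_Task 1=6, EF_Task 2=9, EF_Task 6=21, EF_Task 7=24, EF_Task 8=31) = 31; EF_Task 9 = 31+6 = 37
Expected project duration μ = 37 days. Critical path: Task 3 → Task 5 → Task 8 → Task 9.

Backward pass:
LF_Task 9 = 37; LS_Task 9 = 37−6 = 31
LF_Task 8 = LS_Task 9 = 31; LS_Task 8 = 31−11 = 20
LF_Task 7 = LS_Task 9 = 31; LS_Task 7 = 31−14 = 17
LF_Task 6 = LS_Task 9 = 31; LS_Task 6 = 31−11 = 20
LF_Task 5 = LS_Task 8 = 20; LS_Task 5 = 20−8 = 12
LF_Task 4 = min(LS_Task 6=20, LS_Task 7=17) = 17; LS_Task 4 = 17−10 = 7
LF_Task 3 = LS_Task 5 = 12; LS_Task 3 = 12−12 = 0
LF_Task 2 = LS_Task 9 = 31; LS_Task 2 = 31−9 = 22
LF_Task 1 = min(LS_Task 5=12, LS_Task 6=20, LS_Task 9=31) = 12; LS_Task 1 = 12−6 = 6
Slack_Task 1 = LS_Task 1 − ES_Task 1 = 6 − 0 = 6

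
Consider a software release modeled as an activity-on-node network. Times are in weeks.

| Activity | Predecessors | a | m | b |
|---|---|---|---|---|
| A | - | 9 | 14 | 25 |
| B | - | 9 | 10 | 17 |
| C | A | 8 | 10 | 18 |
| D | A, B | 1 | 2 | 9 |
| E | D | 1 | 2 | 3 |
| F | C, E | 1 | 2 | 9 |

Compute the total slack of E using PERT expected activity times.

te_A = (9 + 4·14 + 25)/6 = 90/6 = 15
te_B = (9 + 4·10 + 17)/6 = 66/6 = 11
te_C = (8 + 4·10 + 18)/6 = 66/6 = 11
te_D = (1 + 4·2 + 9)/6 = 18/6 = 3
te_E = (1 + 4·2 + 3)/6 = 12/6 = 2
te_F = (1 + 4·2 + 9)/6 = 18/6 = 3

Forward pass:
ES_A = 0; EF_A = 15
ES_B = 0; EF_B = 11
ES_C = 15; EF_C = 15+11 = 26
ES_D = max(EF_A=15, EF_B=11) = 15; EF_D = 15+3 = 18
ES_E = 18; EF_E = 18+2 = 20
ES_F = max(EF_C=26, EF_E=20) = 26; EF_F = 26+3 = 29
Expected project duration μ = 29 weeks. Critical path: A → C → F.

Backward pass:
LF_F = 29; LS_F = 29−3 = 26
LF_E = LS_F = 26; LS_E = 26−2 = 24
LF_D = LS_E = 24; LS_D = 24−3 = 21
LF_C = LS_F = 26; LS_C = 26−11 = 15
LF_B = LS_D = 21; LS_B = 21−11 = 10
LF_A = min(LS_C=15, LS_D=21) = 15; LS_A = 15−15 = 0
Slack_E = LS_E − ES_E = 24 − 18 = 6

6 weeks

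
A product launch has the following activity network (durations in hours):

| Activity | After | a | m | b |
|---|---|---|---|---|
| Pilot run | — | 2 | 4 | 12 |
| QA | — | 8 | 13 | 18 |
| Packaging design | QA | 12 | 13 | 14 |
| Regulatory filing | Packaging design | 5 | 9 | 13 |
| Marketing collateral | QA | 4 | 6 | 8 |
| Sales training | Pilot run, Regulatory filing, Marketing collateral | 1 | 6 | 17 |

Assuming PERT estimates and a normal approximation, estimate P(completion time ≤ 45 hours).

te_Pilot run = (2 + 4·4 + 12)/6 = 30/6 = 5; σ²_Pilot run = ((12−2)/6)² = 2.778
te_QA = (8 + 4·13 + 18)/6 = 78/6 = 13; σ²_QA = ((18−8)/6)² = 2.778
te_Packaging design = (12 + 4·13 + 14)/6 = 78/6 = 13; σ²_Packaging design = ((14−12)/6)² = 0.111
te_Regulatory filing = (5 + 4·9 + 13)/6 = 54/6 = 9; σ²_Regulatory filing = ((13−5)/6)² = 1.778
te_Marketing collateral = (4 + 4·6 + 8)/6 = 36/6 = 6; σ²_Marketing collateral = ((8−4)/6)² = 0.444
te_Sales training = (1 + 4·6 + 17)/6 = 42/6 = 7; σ²_Sales training = ((17−1)/6)² = 7.111

Forward pass:
ES_Pilot run = 0; EF_Pilot run = 5
ES_QA = 0; EF_QA = 13
ES_Packaging design = 13; EF_Packaging design = 13+13 = 26
ES_Regulatory filing = 26; EF_Regulatory filing = 26+9 = 35
ES_Marketing collateral = 13; EF_Marketing collateral = 13+6 = 19
ES_Sales training = max(EF_Pilot run=5, EF_Regulatory filing=35, EF_Marketing collateral=19) = 35; EF_Sales training = 35+7 = 42
Expected project duration μ = 42 hours. Critical path: QA → Packaging design → Regulatory filing → Sales training.

Variance along critical path = 2.778 + 0.111 + 1.778 + 7.111 = 11.778; σ = √11.778 = 3.432 hours.
Z = (45 − 42) / 3.432 = 0.874
P(T ≤ 45) = Φ(0.874) ≈ 0.809

0.809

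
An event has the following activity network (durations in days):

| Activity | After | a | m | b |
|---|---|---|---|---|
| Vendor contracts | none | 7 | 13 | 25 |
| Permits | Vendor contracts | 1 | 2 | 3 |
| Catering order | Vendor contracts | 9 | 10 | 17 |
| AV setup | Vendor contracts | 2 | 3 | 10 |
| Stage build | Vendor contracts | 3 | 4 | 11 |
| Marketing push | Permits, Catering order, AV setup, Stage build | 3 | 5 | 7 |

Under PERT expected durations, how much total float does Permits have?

te_Vendor contracts = (7 + 4·13 + 25)/6 = 84/6 = 14
te_Permits = (1 + 4·2 + 3)/6 = 12/6 = 2
te_Catering order = (9 + 4·10 + 17)/6 = 66/6 = 11
te_AV setup = (2 + 4·3 + 10)/6 = 24/6 = 4
te_Stage build = (3 + 4·4 + 11)/6 = 30/6 = 5
te_Marketing push = (3 + 4·5 + 7)/6 = 30/6 = 5

Forward pass:
ES_Vendor contracts = 0; EF_Vendor contracts = 14
ES_Permits = 14; EF_Permits = 14+2 = 16
ES_Catering order = 14; EF_Catering order = 14+11 = 25
ES_AV setup = 14; EF_AV setup = 14+4 = 18
ES_Stage build = 14; EF_Stage build = 14+5 = 19
ES_Marketing push = max(EF_Permits=16, EF_Catering order=25, EF_AV setup=18, EF_Stage build=19) = 25; EF_Marketing push = 25+5 = 30
Expected project duration μ = 30 days. Critical path: Vendor contracts → Catering order → Marketing push.

Backward pass:
LF_Marketing push = 30; LS_Marketing push = 30−5 = 25
LF_Stage build = LS_Marketing push = 25; LS_Stage build = 25−5 = 20
LF_AV setup = LS_Marketing push = 25; LS_AV setup = 25−4 = 21
LF_Catering order = LS_Marketing push = 25; LS_Catering order = 25−11 = 14
LF_Permits = LS_Marketing push = 25; LS_Permits = 25−2 = 23
LF_Vendor contracts = min(LS_Permits=23, LS_Catering order=14, LS_AV setup=21, LS_Stage build=20) = 14; LS_Vendor contracts = 14−14 = 0
Slack_Permits = LS_Permits − ES_Permits = 23 − 14 = 9

9 days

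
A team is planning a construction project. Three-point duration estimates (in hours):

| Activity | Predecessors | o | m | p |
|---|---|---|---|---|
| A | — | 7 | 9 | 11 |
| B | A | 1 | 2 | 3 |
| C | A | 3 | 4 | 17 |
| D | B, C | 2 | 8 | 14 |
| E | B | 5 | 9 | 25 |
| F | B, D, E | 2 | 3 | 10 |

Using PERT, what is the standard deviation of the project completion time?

3.42 hours

te_A = (7 + 4·9 + 11)/6 = 54/6 = 9; σ²_A = ((11−7)/6)² = 0.444
te_B = (1 + 4·2 + 3)/6 = 12/6 = 2; σ²_B = ((3−1)/6)² = 0.111
te_C = (3 + 4·4 + 17)/6 = 36/6 = 6; σ²_C = ((17−3)/6)² = 5.444
te_D = (2 + 4·8 + 14)/6 = 48/6 = 8; σ²_D = ((14−2)/6)² = 4.000
te_E = (5 + 4·9 + 25)/6 = 66/6 = 11; σ²_E = ((25−5)/6)² = 11.111
te_F = (2 + 4·3 + 10)/6 = 24/6 = 4; σ²_F = ((10−2)/6)² = 1.778

Forward pass:
ES_A = 0; EF_A = 9
ES_B = 9; EF_B = 9+2 = 11
ES_C = 9; EF_C = 9+6 = 15
ES_D = max(EF_B=11, EF_C=15) = 15; EF_D = 15+8 = 23
ES_E = 11; EF_E = 11+11 = 22
ES_F = max(EF_B=11, EF_D=23, EF_E=22) = 23; EF_F = 23+4 = 27
Expected project duration μ = 27 hours. Critical path: A → C → D → F.

Variance along critical path = 0.444 + 5.444 + 4.000 + 1.778 = 11.667
σ = √11.667 = 3.416 hours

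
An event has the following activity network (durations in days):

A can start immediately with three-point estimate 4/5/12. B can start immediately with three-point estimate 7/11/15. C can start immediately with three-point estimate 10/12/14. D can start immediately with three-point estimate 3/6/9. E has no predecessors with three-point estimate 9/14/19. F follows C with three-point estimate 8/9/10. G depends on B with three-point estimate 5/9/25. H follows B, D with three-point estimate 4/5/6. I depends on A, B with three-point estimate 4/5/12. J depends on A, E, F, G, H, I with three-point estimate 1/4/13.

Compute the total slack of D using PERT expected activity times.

te_A = (4 + 4·5 + 12)/6 = 36/6 = 6
te_B = (7 + 4·11 + 15)/6 = 66/6 = 11
te_C = (10 + 4·12 + 14)/6 = 72/6 = 12
te_D = (3 + 4·6 + 9)/6 = 36/6 = 6
te_E = (9 + 4·14 + 19)/6 = 84/6 = 14
te_F = (8 + 4·9 + 10)/6 = 54/6 = 9
te_G = (5 + 4·9 + 25)/6 = 66/6 = 11
te_H = (4 + 4·5 + 6)/6 = 30/6 = 5
te_I = (4 + 4·5 + 12)/6 = 36/6 = 6
te_J = (1 + 4·4 + 13)/6 = 30/6 = 5

Forward pass:
ES_A = 0; EF_A = 6
ES_B = 0; EF_B = 11
ES_C = 0; EF_C = 12
ES_D = 0; EF_D = 6
ES_E = 0; EF_E = 14
ES_F = 12; EF_F = 12+9 = 21
ES_G = 11; EF_G = 11+11 = 22
ES_H = max(EF_B=11, EF_D=6) = 11; EF_H = 11+5 = 16
ES_I = max(EF_A=6, EF_B=11) = 11; EF_I = 11+6 = 17
ES_J = max(EF_A=6, EF_E=14, EF_F=21, EF_G=22, EF_H=16, EF_I=17) = 22; EF_J = 22+5 = 27
Expected project duration μ = 27 days. Critical path: B → G → J.

Backward pass:
LF_J = 27; LS_J = 27−5 = 22
LF_I = LS_J = 22; LS_I = 22−6 = 16
LF_H = LS_J = 22; LS_H = 22−5 = 17
LF_G = LS_J = 22; LS_G = 22−11 = 11
LF_F = LS_J = 22; LS_F = 22−9 = 13
LF_E = LS_J = 22; LS_E = 22−14 = 8
LF_D = LS_H = 17; LS_D = 17−6 = 11
LF_C = LS_F = 13; LS_C = 13−12 = 1
LF_B = min(LS_G=11, LS_H=17, LS_I=16) = 11; LS_B = 11−11 = 0
LF_A = min(LS_I=16, LS_J=22) = 16; LS_A = 16−6 = 10
Slack_D = LS_D − ES_D = 11 − 0 = 11

11 days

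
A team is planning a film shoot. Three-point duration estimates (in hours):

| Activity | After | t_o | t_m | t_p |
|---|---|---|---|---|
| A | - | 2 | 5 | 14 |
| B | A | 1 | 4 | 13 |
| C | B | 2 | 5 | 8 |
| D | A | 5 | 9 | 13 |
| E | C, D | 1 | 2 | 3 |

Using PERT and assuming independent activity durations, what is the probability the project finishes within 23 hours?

0.951

te_A = (2 + 4·5 + 14)/6 = 36/6 = 6; σ²_A = ((14−2)/6)² = 4.000
te_B = (1 + 4·4 + 13)/6 = 30/6 = 5; σ²_B = ((13−1)/6)² = 4.000
te_C = (2 + 4·5 + 8)/6 = 30/6 = 5; σ²_C = ((8−2)/6)² = 1.000
te_D = (5 + 4·9 + 13)/6 = 54/6 = 9; σ²_D = ((13−5)/6)² = 1.778
te_E = (1 + 4·2 + 3)/6 = 12/6 = 2; σ²_E = ((3−1)/6)² = 0.111

Forward pass:
ES_A = 0; EF_A = 6
ES_B = 6; EF_B = 6+5 = 11
ES_C = 11; EF_C = 11+5 = 16
ES_D = 6; EF_D = 6+9 = 15
ES_E = max(EF_C=16, EF_D=15) = 16; EF_E = 16+2 = 18
Expected project duration μ = 18 hours. Critical path: A → B → C → E.

Variance along critical path = 4.000 + 4.000 + 1.000 + 0.111 = 9.111; σ = √9.111 = 3.018 hours.
Z = (23 − 18) / 3.018 = 1.656
P(T ≤ 23) = Φ(1.656) ≈ 0.951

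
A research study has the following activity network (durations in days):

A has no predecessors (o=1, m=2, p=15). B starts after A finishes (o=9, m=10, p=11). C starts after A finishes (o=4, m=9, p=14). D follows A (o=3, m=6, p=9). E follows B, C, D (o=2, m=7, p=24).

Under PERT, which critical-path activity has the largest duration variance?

te_A = (1 + 4·2 + 15)/6 = 24/6 = 4; σ²_A = ((15−1)/6)² = 5.444
te_B = (9 + 4·10 + 11)/6 = 60/6 = 10; σ²_B = ((11−9)/6)² = 0.111
te_C = (4 + 4·9 + 14)/6 = 54/6 = 9; σ²_C = ((14−4)/6)² = 2.778
te_D = (3 + 4·6 + 9)/6 = 36/6 = 6; σ²_D = ((9−3)/6)² = 1.000
te_E = (2 + 4·7 + 24)/6 = 54/6 = 9; σ²_E = ((24−2)/6)² = 13.444

Forward pass:
ES_A = 0; EF_A = 4
ES_B = 4; EF_B = 4+10 = 14
ES_C = 4; EF_C = 4+9 = 13
ES_D = 4; EF_D = 4+6 = 10
ES_E = max(EF_B=14, EF_C=13, EF_D=10) = 14; EF_E = 14+9 = 23
Expected project duration μ = 23 days. Critical path: A → B → E.

Variances on critical path: σ²_A=5.444, σ²_B=0.111, σ²_E=13.444.
Largest is σ²_E = 13.444.

E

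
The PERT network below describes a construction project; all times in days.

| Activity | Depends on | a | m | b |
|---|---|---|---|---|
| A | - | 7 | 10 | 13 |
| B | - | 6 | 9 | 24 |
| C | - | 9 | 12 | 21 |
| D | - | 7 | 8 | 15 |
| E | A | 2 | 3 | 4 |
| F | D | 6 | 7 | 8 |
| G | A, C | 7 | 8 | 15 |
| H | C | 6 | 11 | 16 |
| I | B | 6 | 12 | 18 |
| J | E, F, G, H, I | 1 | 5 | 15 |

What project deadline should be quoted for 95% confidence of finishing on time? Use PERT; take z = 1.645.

te_A = (7 + 4·10 + 13)/6 = 60/6 = 10; σ²_A = ((13−7)/6)² = 1.000
te_B = (6 + 4·9 + 24)/6 = 66/6 = 11; σ²_B = ((24−6)/6)² = 9.000
te_C = (9 + 4·12 + 21)/6 = 78/6 = 13; σ²_C = ((21−9)/6)² = 4.000
te_D = (7 + 4·8 + 15)/6 = 54/6 = 9; σ²_D = ((15−7)/6)² = 1.778
te_E = (2 + 4·3 + 4)/6 = 18/6 = 3; σ²_E = ((4−2)/6)² = 0.111
te_F = (6 + 4·7 + 8)/6 = 42/6 = 7; σ²_F = ((8−6)/6)² = 0.111
te_G = (7 + 4·8 + 15)/6 = 54/6 = 9; σ²_G = ((15−7)/6)² = 1.778
te_H = (6 + 4·11 + 16)/6 = 66/6 = 11; σ²_H = ((16−6)/6)² = 2.778
te_I = (6 + 4·12 + 18)/6 = 72/6 = 12; σ²_I = ((18−6)/6)² = 4.000
te_J = (1 + 4·5 + 15)/6 = 36/6 = 6; σ²_J = ((15−1)/6)² = 5.444

Forward pass:
ES_A = 0; EF_A = 10
ES_B = 0; EF_B = 11
ES_C = 0; EF_C = 13
ES_D = 0; EF_D = 9
ES_E = 10; EF_E = 10+3 = 13
ES_F = 9; EF_F = 9+7 = 16
ES_G = max(EF_A=10, EF_C=13) = 13; EF_G = 13+9 = 22
ES_H = 13; EF_H = 13+11 = 24
ES_I = 11; EF_I = 11+12 = 23
ES_J = max(EF_E=13, EF_F=16, EF_G=22, EF_H=24, EF_I=23) = 24; EF_J = 24+6 = 30
Expected project duration μ = 30 days. Critical path: C → H → J.

Variance along critical path = 4.000 + 2.778 + 5.444 = 12.222; σ = 3.496 days.
D = μ + z·σ = 30 + 1.645·3.496 = 35.8 days

35.8 days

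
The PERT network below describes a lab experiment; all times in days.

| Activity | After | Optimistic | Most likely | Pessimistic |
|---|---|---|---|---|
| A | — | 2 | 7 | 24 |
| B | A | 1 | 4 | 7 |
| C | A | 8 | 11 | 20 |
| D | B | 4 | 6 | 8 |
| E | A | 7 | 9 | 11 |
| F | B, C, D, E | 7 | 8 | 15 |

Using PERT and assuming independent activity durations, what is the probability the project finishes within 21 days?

te_A = (2 + 4·7 + 24)/6 = 54/6 = 9; σ²_A = ((24−2)/6)² = 13.444
te_B = (1 + 4·4 + 7)/6 = 24/6 = 4; σ²_B = ((7−1)/6)² = 1.000
te_C = (8 + 4·11 + 20)/6 = 72/6 = 12; σ²_C = ((20−8)/6)² = 4.000
te_D = (4 + 4·6 + 8)/6 = 36/6 = 6; σ²_D = ((8−4)/6)² = 0.444
te_E = (7 + 4·9 + 11)/6 = 54/6 = 9; σ²_E = ((11−7)/6)² = 0.444
te_F = (7 + 4·8 + 15)/6 = 54/6 = 9; σ²_F = ((15−7)/6)² = 1.778

Forward pass:
ES_A = 0; EF_A = 9
ES_B = 9; EF_B = 9+4 = 13
ES_C = 9; EF_C = 9+12 = 21
ES_D = 13; EF_D = 13+6 = 19
ES_E = 9; EF_E = 9+9 = 18
ES_F = max(EF_B=13, EF_C=21, EF_D=19, EF_E=18) = 21; EF_F = 21+9 = 30
Expected project duration μ = 30 days. Critical path: A → C → F.

Variance along critical path = 13.444 + 4.000 + 1.778 = 19.222; σ = √19.222 = 4.384 days.
Z = (21 − 30) / 4.384 = -2.053
P(T ≤ 21) = Φ(-2.053) ≈ 0.020

0.020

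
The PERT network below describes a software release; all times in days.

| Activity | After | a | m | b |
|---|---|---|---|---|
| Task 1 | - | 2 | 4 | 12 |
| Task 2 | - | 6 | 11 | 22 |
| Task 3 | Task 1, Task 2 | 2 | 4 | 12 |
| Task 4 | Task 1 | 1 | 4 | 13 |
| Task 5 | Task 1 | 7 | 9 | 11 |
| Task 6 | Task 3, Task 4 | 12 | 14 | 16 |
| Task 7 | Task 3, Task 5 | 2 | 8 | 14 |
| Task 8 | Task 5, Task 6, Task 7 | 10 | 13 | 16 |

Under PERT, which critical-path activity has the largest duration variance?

Task 2

te_Task 1 = (2 + 4·4 + 12)/6 = 30/6 = 5; σ²_Task 1 = ((12−2)/6)² = 2.778
te_Task 2 = (6 + 4·11 + 22)/6 = 72/6 = 12; σ²_Task 2 = ((22−6)/6)² = 7.111
te_Task 3 = (2 + 4·4 + 12)/6 = 30/6 = 5; σ²_Task 3 = ((12−2)/6)² = 2.778
te_Task 4 = (1 + 4·4 + 13)/6 = 30/6 = 5; σ²_Task 4 = ((13−1)/6)² = 4.000
te_Task 5 = (7 + 4·9 + 11)/6 = 54/6 = 9; σ²_Task 5 = ((11−7)/6)² = 0.444
te_Task 6 = (12 + 4·14 + 16)/6 = 84/6 = 14; σ²_Task 6 = ((16−12)/6)² = 0.444
te_Task 7 = (2 + 4·8 + 14)/6 = 48/6 = 8; σ²_Task 7 = ((14−2)/6)² = 4.000
te_Task 8 = (10 + 4·13 + 16)/6 = 78/6 = 13; σ²_Task 8 = ((16−10)/6)² = 1.000

Forward pass:
ES_Task 1 = 0; EF_Task 1 = 5
ES_Task 2 = 0; EF_Task 2 = 12
ES_Task 3 = max(EF_Task 1=5, EF_Task 2=12) = 12; EF_Task 3 = 12+5 = 17
ES_Task 4 = 5; EF_Task 4 = 5+5 = 10
ES_Task 5 = 5; EF_Task 5 = 5+9 = 14
ES_Task 6 = max(EF_Task 3=17, EF_Task 4=10) = 17; EF_Task 6 = 17+14 = 31
ES_Task 7 = max(EF_Task 3=17, EF_Task 5=14) = 17; EF_Task 7 = 17+8 = 25
ES_Task 8 = max(EF_Task 5=14, EF_Task 6=31, EF_Task 7=25) = 31; EF_Task 8 = 31+13 = 44
Expected project duration μ = 44 days. Critical path: Task 2 → Task 3 → Task 6 → Task 8.

Variances on critical path: σ²_Task 2=7.111, σ²_Task 3=2.778, σ²_Task 6=0.444, σ²_Task 8=1.000.
Largest is σ²_Task 2 = 7.111.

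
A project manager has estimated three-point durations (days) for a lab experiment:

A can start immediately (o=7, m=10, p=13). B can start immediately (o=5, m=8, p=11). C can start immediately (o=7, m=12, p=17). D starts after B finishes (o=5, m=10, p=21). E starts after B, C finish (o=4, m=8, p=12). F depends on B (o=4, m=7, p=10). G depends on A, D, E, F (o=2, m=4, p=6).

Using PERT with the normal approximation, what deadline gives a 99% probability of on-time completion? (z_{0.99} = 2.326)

te_A = (7 + 4·10 + 13)/6 = 60/6 = 10; σ²_A = ((13−7)/6)² = 1.000
te_B = (5 + 4·8 + 11)/6 = 48/6 = 8; σ²_B = ((11−5)/6)² = 1.000
te_C = (7 + 4·12 + 17)/6 = 72/6 = 12; σ²_C = ((17−7)/6)² = 2.778
te_D = (5 + 4·10 + 21)/6 = 66/6 = 11; σ²_D = ((21−5)/6)² = 7.111
te_E = (4 + 4·8 + 12)/6 = 48/6 = 8; σ²_E = ((12−4)/6)² = 1.778
te_F = (4 + 4·7 + 10)/6 = 42/6 = 7; σ²_F = ((10−4)/6)² = 1.000
te_G = (2 + 4·4 + 6)/6 = 24/6 = 4; σ²_G = ((6−2)/6)² = 0.444

Forward pass:
ES_A = 0; EF_A = 10
ES_B = 0; EF_B = 8
ES_C = 0; EF_C = 12
ES_D = 8; EF_D = 8+11 = 19
ES_E = max(EF_B=8, EF_C=12) = 12; EF_E = 12+8 = 20
ES_F = 8; EF_F = 8+7 = 15
ES_G = max(EF_A=10, EF_D=19, EF_E=20, EF_F=15) = 20; EF_G = 20+4 = 24
Expected project duration μ = 24 days. Critical path: C → E → G.

Variance along critical path = 2.778 + 1.778 + 0.444 = 5.000; σ = 2.236 days.
D = μ + z·σ = 24 + 2.326·2.236 = 29.2 days

29.2 days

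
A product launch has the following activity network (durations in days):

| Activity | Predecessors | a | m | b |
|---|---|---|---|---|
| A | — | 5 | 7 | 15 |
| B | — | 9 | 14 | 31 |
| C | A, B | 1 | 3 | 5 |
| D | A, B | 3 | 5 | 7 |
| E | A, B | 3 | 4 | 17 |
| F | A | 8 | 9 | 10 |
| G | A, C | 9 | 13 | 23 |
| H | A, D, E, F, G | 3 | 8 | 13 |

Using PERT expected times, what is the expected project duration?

te_A = (5 + 4·7 + 15)/6 = 48/6 = 8
te_B = (9 + 4·14 + 31)/6 = 96/6 = 16
te_C = (1 + 4·3 + 5)/6 = 18/6 = 3
te_D = (3 + 4·5 + 7)/6 = 30/6 = 5
te_E = (3 + 4·4 + 17)/6 = 36/6 = 6
te_F = (8 + 4·9 + 10)/6 = 54/6 = 9
te_G = (9 + 4·13 + 23)/6 = 84/6 = 14
te_H = (3 + 4·8 + 13)/6 = 48/6 = 8

Forward pass:
ES_A = 0; EF_A = 8
ES_B = 0; EF_B = 16
ES_C = max(EF_A=8, EF_B=16) = 16; EF_C = 16+3 = 19
ES_D = max(EF_A=8, EF_B=16) = 16; EF_D = 16+5 = 21
ES_E = max(EF_A=8, EF_B=16) = 16; EF_E = 16+6 = 22
ES_F = 8; EF_F = 8+9 = 17
ES_G = max(EF_A=8, EF_C=19) = 19; EF_G = 19+14 = 33
ES_H = max(EF_A=8, EF_D=21, EF_E=22, EF_F=17, EF_G=33) = 33; EF_H = 33+8 = 41
Expected project duration μ = 41 days. Critical path: B → C → G → H.

41 days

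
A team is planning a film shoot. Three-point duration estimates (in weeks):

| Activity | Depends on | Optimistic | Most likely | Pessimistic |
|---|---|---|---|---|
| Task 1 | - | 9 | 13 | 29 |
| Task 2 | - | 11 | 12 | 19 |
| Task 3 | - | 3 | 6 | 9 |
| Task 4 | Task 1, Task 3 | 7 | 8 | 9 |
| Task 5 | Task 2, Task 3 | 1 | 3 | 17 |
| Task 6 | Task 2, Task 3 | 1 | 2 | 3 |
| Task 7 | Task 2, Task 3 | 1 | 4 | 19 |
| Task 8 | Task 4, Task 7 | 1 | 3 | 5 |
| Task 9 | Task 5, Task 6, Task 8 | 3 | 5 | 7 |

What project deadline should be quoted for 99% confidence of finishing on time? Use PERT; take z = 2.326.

te_Task 1 = (9 + 4·13 + 29)/6 = 90/6 = 15; σ²_Task 1 = ((29−9)/6)² = 11.111
te_Task 2 = (11 + 4·12 + 19)/6 = 78/6 = 13; σ²_Task 2 = ((19−11)/6)² = 1.778
te_Task 3 = (3 + 4·6 + 9)/6 = 36/6 = 6; σ²_Task 3 = ((9−3)/6)² = 1.000
te_Task 4 = (7 + 4·8 + 9)/6 = 48/6 = 8; σ²_Task 4 = ((9−7)/6)² = 0.111
te_Task 5 = (1 + 4·3 + 17)/6 = 30/6 = 5; σ²_Task 5 = ((17−1)/6)² = 7.111
te_Task 6 = (1 + 4·2 + 3)/6 = 12/6 = 2; σ²_Task 6 = ((3−1)/6)² = 0.111
te_Task 7 = (1 + 4·4 + 19)/6 = 36/6 = 6; σ²_Task 7 = ((19−1)/6)² = 9.000
te_Task 8 = (1 + 4·3 + 5)/6 = 18/6 = 3; σ²_Task 8 = ((5−1)/6)² = 0.444
te_Task 9 = (3 + 4·5 + 7)/6 = 30/6 = 5; σ²_Task 9 = ((7−3)/6)² = 0.444

Forward pass:
ES_Task 1 = 0; EF_Task 1 = 15
ES_Task 2 = 0; EF_Task 2 = 13
ES_Task 3 = 0; EF_Task 3 = 6
ES_Task 4 = max(EF_Task 1=15, EF_Task 3=6) = 15; EF_Task 4 = 15+8 = 23
ES_Task 5 = max(EF_Task 2=13, EF_Task 3=6) = 13; EF_Task 5 = 13+5 = 18
ES_Task 6 = max(EF_Task 2=13, EF_Task 3=6) = 13; EF_Task 6 = 13+2 = 15
ES_Task 7 = max(EF_Task 2=13, EF_Task 3=6) = 13; EF_Task 7 = 13+6 = 19
ES_Task 8 = max(EF_Task 4=23, EF_Task 7=19) = 23; EF_Task 8 = 23+3 = 26
ES_Task 9 = max(EF_Task 5=18, EF_Task 6=15, EF_Task 8=26) = 26; EF_Task 9 = 26+5 = 31
Expected project duration μ = 31 weeks. Critical path: Task 1 → Task 4 → Task 8 → Task 9.

Variance along critical path = 11.111 + 0.111 + 0.444 + 0.444 = 12.111; σ = 3.480 weeks.
D = μ + z·σ = 31 + 2.326·3.480 = 39.1 weeks

39.1 weeks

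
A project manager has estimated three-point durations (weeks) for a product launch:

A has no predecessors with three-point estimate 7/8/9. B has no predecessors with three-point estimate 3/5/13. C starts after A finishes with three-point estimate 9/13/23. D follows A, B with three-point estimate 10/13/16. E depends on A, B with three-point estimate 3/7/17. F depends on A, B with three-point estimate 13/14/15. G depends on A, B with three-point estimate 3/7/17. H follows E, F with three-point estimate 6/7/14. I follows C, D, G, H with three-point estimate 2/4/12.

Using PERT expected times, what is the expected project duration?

35 weeks

te_A = (7 + 4·8 + 9)/6 = 48/6 = 8
te_B = (3 + 4·5 + 13)/6 = 36/6 = 6
te_C = (9 + 4·13 + 23)/6 = 84/6 = 14
te_D = (10 + 4·13 + 16)/6 = 78/6 = 13
te_E = (3 + 4·7 + 17)/6 = 48/6 = 8
te_F = (13 + 4·14 + 15)/6 = 84/6 = 14
te_G = (3 + 4·7 + 17)/6 = 48/6 = 8
te_H = (6 + 4·7 + 14)/6 = 48/6 = 8
te_I = (2 + 4·4 + 12)/6 = 30/6 = 5

Forward pass:
ES_A = 0; EF_A = 8
ES_B = 0; EF_B = 6
ES_C = 8; EF_C = 8+14 = 22
ES_D = max(EF_A=8, EF_B=6) = 8; EF_D = 8+13 = 21
ES_E = max(EF_A=8, EF_B=6) = 8; EF_E = 8+8 = 16
ES_F = max(EF_A=8, EF_B=6) = 8; EF_F = 8+14 = 22
ES_G = max(EF_A=8, EF_B=6) = 8; EF_G = 8+8 = 16
ES_H = max(EF_E=16, EF_F=22) = 22; EF_H = 22+8 = 30
ES_I = max(EF_C=22, EF_D=21, EF_G=16, EF_H=30) = 30; EF_I = 30+5 = 35
Expected project duration μ = 35 weeks. Critical path: A → F → H → I.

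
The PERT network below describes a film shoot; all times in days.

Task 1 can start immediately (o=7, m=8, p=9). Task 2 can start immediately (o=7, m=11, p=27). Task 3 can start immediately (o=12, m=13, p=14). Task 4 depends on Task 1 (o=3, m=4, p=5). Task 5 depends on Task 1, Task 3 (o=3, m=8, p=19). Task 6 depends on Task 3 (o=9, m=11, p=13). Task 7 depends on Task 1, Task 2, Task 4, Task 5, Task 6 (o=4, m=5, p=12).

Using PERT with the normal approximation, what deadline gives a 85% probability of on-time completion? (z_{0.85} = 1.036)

te_Task 1 = (7 + 4·8 + 9)/6 = 48/6 = 8; σ²_Task 1 = ((9−7)/6)² = 0.111
te_Task 2 = (7 + 4·11 + 27)/6 = 78/6 = 13; σ²_Task 2 = ((27−7)/6)² = 11.111
te_Task 3 = (12 + 4·13 + 14)/6 = 78/6 = 13; σ²_Task 3 = ((14−12)/6)² = 0.111
te_Task 4 = (3 + 4·4 + 5)/6 = 24/6 = 4; σ²_Task 4 = ((5−3)/6)² = 0.111
te_Task 5 = (3 + 4·8 + 19)/6 = 54/6 = 9; σ²_Task 5 = ((19−3)/6)² = 7.111
te_Task 6 = (9 + 4·11 + 13)/6 = 66/6 = 11; σ²_Task 6 = ((13−9)/6)² = 0.444
te_Task 7 = (4 + 4·5 + 12)/6 = 36/6 = 6; σ²_Task 7 = ((12−4)/6)² = 1.778

Forward pass:
ES_Task 1 = 0; EF_Task 1 = 8
ES_Task 2 = 0; EF_Task 2 = 13
ES_Task 3 = 0; EF_Task 3 = 13
ES_Task 4 = 8; EF_Task 4 = 8+4 = 12
ES_Task 5 = max(EF_Task 1=8, EF_Task 3=13) = 13; EF_Task 5 = 13+9 = 22
ES_Task 6 = 13; EF_Task 6 = 13+11 = 24
ES_Task 7 = max(EF_Task 1=8, EF_Task 2=13, EF_Task 4=12, EF_Task 5=22, EF_Task 6=24) = 24; EF_Task 7 = 24+6 = 30
Expected project duration μ = 30 days. Critical path: Task 3 → Task 6 → Task 7.

Variance along critical path = 0.111 + 0.444 + 1.778 = 2.333; σ = 1.528 days.
D = μ + z·σ = 30 + 1.036·1.528 = 31.6 days

31.6 days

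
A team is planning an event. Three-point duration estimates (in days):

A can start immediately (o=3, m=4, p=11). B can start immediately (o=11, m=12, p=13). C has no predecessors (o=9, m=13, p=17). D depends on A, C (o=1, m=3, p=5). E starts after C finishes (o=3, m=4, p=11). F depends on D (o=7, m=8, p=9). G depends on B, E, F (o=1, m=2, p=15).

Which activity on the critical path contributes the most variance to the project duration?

te_A = (3 + 4·4 + 11)/6 = 30/6 = 5; σ²_A = ((11−3)/6)² = 1.778
te_B = (11 + 4·12 + 13)/6 = 72/6 = 12; σ²_B = ((13−11)/6)² = 0.111
te_C = (9 + 4·13 + 17)/6 = 78/6 = 13; σ²_C = ((17−9)/6)² = 1.778
te_D = (1 + 4·3 + 5)/6 = 18/6 = 3; σ²_D = ((5−1)/6)² = 0.444
te_E = (3 + 4·4 + 11)/6 = 30/6 = 5; σ²_E = ((11−3)/6)² = 1.778
te_F = (7 + 4·8 + 9)/6 = 48/6 = 8; σ²_F = ((9−7)/6)² = 0.111
te_G = (1 + 4·2 + 15)/6 = 24/6 = 4; σ²_G = ((15−1)/6)² = 5.444

Forward pass:
ES_A = 0; EF_A = 5
ES_B = 0; EF_B = 12
ES_C = 0; EF_C = 13
ES_D = max(EF_A=5, EF_C=13) = 13; EF_D = 13+3 = 16
ES_E = 13; EF_E = 13+5 = 18
ES_F = 16; EF_F = 16+8 = 24
ES_G = max(EF_B=12, EF_E=18, EF_F=24) = 24; EF_G = 24+4 = 28
Expected project duration μ = 28 days. Critical path: C → D → F → G.

Variances on critical path: σ²_C=1.778, σ²_D=0.444, σ²_F=0.111, σ²_G=5.444.
Largest is σ²_G = 5.444.

G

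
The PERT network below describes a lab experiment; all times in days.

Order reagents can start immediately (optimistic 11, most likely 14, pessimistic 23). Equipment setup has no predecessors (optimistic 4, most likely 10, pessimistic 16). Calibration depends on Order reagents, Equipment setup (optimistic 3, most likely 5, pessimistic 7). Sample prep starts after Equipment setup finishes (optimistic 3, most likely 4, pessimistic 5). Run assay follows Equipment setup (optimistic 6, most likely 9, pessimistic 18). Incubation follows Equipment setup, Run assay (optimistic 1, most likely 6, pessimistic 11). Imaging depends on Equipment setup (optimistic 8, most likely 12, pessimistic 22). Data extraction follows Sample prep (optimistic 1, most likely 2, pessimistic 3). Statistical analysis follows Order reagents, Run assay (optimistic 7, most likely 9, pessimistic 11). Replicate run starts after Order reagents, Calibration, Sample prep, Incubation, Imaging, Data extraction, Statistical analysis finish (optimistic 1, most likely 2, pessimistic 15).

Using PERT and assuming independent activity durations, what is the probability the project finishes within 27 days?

te_Order reagents = (11 + 4·14 + 23)/6 = 90/6 = 15; σ²_Order reagents = ((23−11)/6)² = 4.000
te_Equipment setup = (4 + 4·10 + 16)/6 = 60/6 = 10; σ²_Equipment setup = ((16−4)/6)² = 4.000
te_Calibration = (3 + 4·5 + 7)/6 = 30/6 = 5; σ²_Calibration = ((7−3)/6)² = 0.444
te_Sample prep = (3 + 4·4 + 5)/6 = 24/6 = 4; σ²_Sample prep = ((5−3)/6)² = 0.111
te_Run assay = (6 + 4·9 + 18)/6 = 60/6 = 10; σ²_Run assay = ((18−6)/6)² = 4.000
te_Incubation = (1 + 4·6 + 11)/6 = 36/6 = 6; σ²_Incubation = ((11−1)/6)² = 2.778
te_Imaging = (8 + 4·12 + 22)/6 = 78/6 = 13; σ²_Imaging = ((22−8)/6)² = 5.444
te_Data extraction = (1 + 4·2 + 3)/6 = 12/6 = 2; σ²_Data extraction = ((3−1)/6)² = 0.111
te_Statistical analysis = (7 + 4·9 + 11)/6 = 54/6 = 9; σ²_Statistical analysis = ((11−7)/6)² = 0.444
te_Replicate run = (1 + 4·2 + 15)/6 = 24/6 = 4; σ²_Replicate run = ((15−1)/6)² = 5.444

Forward pass:
ES_Order reagents = 0; EF_Order reagents = 15
ES_Equipment setup = 0; EF_Equipment setup = 10
ES_Calibration = max(EF_Order reagents=15, EF_Equipment setup=10) = 15; EF_Calibration = 15+5 = 20
ES_Sample prep = 10; EF_Sample prep = 10+4 = 14
ES_Run assay = 10; EF_Run assay = 10+10 = 20
ES_Incubation = max(EF_Equipment setup=10, EF_Run assay=20) = 20; EF_Incubation = 20+6 = 26
ES_Imaging = 10; EF_Imaging = 10+13 = 23
ES_Data extraction = 14; EF_Data extraction = 14+2 = 16
ES_Statistical analysis = max(EF_Order reagents=15, EF_Run assay=20) = 20; EF_Statistical analysis = 20+9 = 29
ES_Replicate run = max(EF_Order reagents=15, EF_Calibration=20, EF_Sample prep=14, EF_Incubation=26, EF_Imaging=23, EF_Data extraction=16, EF_Statistical analysis=29) = 29; EF_Replicate run = 29+4 = 33
Expected project duration μ = 33 days. Critical path: Equipment setup → Run assay → Statistical analysis → Replicate run.

Variance along critical path = 4.000 + 4.000 + 0.444 + 5.444 = 13.889; σ = √13.889 = 3.727 days.
Z = (27 − 33) / 3.727 = -1.610
P(T ≤ 27) = Φ(-1.610) ≈ 0.054

0.054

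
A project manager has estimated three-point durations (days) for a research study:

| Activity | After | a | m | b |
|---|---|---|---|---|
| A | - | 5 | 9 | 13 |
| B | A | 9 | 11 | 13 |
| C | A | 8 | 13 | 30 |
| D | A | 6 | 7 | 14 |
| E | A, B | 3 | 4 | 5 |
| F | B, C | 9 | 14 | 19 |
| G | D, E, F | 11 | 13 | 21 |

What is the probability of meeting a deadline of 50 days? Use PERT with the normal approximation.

0.330

te_A = (5 + 4·9 + 13)/6 = 54/6 = 9; σ²_A = ((13−5)/6)² = 1.778
te_B = (9 + 4·11 + 13)/6 = 66/6 = 11; σ²_B = ((13−9)/6)² = 0.444
te_C = (8 + 4·13 + 30)/6 = 90/6 = 15; σ²_C = ((30−8)/6)² = 13.444
te_D = (6 + 4·7 + 14)/6 = 48/6 = 8; σ²_D = ((14−6)/6)² = 1.778
te_E = (3 + 4·4 + 5)/6 = 24/6 = 4; σ²_E = ((5−3)/6)² = 0.111
te_F = (9 + 4·14 + 19)/6 = 84/6 = 14; σ²_F = ((19−9)/6)² = 2.778
te_G = (11 + 4·13 + 21)/6 = 84/6 = 14; σ²_G = ((21−11)/6)² = 2.778

Forward pass:
ES_A = 0; EF_A = 9
ES_B = 9; EF_B = 9+11 = 20
ES_C = 9; EF_C = 9+15 = 24
ES_D = 9; EF_D = 9+8 = 17
ES_E = max(EF_A=9, EF_B=20) = 20; EF_E = 20+4 = 24
ES_F = max(EF_B=20, EF_C=24) = 24; EF_F = 24+14 = 38
ES_G = max(EF_D=17, EF_E=24, EF_F=38) = 38; EF_G = 38+14 = 52
Expected project duration μ = 52 days. Critical path: A → C → F → G.

Variance along critical path = 1.778 + 13.444 + 2.778 + 2.778 = 20.778; σ = √20.778 = 4.558 days.
Z = (50 − 52) / 4.558 = -0.439
P(T ≤ 50) = Φ(-0.439) ≈ 0.330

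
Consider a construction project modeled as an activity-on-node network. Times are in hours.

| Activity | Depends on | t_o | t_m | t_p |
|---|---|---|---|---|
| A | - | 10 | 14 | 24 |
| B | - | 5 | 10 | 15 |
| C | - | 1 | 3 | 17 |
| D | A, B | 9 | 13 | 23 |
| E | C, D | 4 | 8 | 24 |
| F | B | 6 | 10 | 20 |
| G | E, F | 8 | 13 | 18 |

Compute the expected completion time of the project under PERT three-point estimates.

te_A = (10 + 4·14 + 24)/6 = 90/6 = 15
te_B = (5 + 4·10 + 15)/6 = 60/6 = 10
te_C = (1 + 4·3 + 17)/6 = 30/6 = 5
te_D = (9 + 4·13 + 23)/6 = 84/6 = 14
te_E = (4 + 4·8 + 24)/6 = 60/6 = 10
te_F = (6 + 4·10 + 20)/6 = 66/6 = 11
te_G = (8 + 4·13 + 18)/6 = 78/6 = 13

Forward pass:
ES_A = 0; EF_A = 15
ES_B = 0; EF_B = 10
ES_C = 0; EF_C = 5
ES_D = max(EF_A=15, EF_B=10) = 15; EF_D = 15+14 = 29
ES_E = max(EF_C=5, EF_D=29) = 29; EF_E = 29+10 = 39
ES_F = 10; EF_F = 10+11 = 21
ES_G = max(EF_E=39, EF_F=21) = 39; EF_G = 39+13 = 52
Expected project duration μ = 52 hours. Critical path: A → D → E → G.

52 hours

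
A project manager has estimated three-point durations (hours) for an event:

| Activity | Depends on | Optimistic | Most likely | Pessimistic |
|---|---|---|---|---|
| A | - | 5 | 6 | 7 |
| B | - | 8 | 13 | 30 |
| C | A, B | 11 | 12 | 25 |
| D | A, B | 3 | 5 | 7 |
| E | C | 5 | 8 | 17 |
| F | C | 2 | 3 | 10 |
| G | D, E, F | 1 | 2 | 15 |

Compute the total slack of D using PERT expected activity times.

te_A = (5 + 4·6 + 7)/6 = 36/6 = 6
te_B = (8 + 4·13 + 30)/6 = 90/6 = 15
te_C = (11 + 4·12 + 25)/6 = 84/6 = 14
te_D = (3 + 4·5 + 7)/6 = 30/6 = 5
te_E = (5 + 4·8 + 17)/6 = 54/6 = 9
te_F = (2 + 4·3 + 10)/6 = 24/6 = 4
te_G = (1 + 4·2 + 15)/6 = 24/6 = 4

Forward pass:
ES_A = 0; EF_A = 6
ES_B = 0; EF_B = 15
ES_C = max(EF_A=6, EF_B=15) = 15; EF_C = 15+14 = 29
ES_D = max(EF_A=6, EF_B=15) = 15; EF_D = 15+5 = 20
ES_E = 29; EF_E = 29+9 = 38
ES_F = 29; EF_F = 29+4 = 33
ES_G = max(EF_D=20, EF_E=38, EF_F=33) = 38; EF_G = 38+4 = 42
Expected project duration μ = 42 hours. Critical path: B → C → E → G.

Backward pass:
LF_G = 42; LS_G = 42−4 = 38
LF_F = LS_G = 38; LS_F = 38−4 = 34
LF_E = LS_G = 38; LS_E = 38−9 = 29
LF_D = LS_G = 38; LS_D = 38−5 = 33
LF_C = min(LS_E=29, LS_F=34) = 29; LS_C = 29−14 = 15
LF_B = min(LS_C=15, LS_D=33) = 15; LS_B = 15−15 = 0
LF_A = min(LS_C=15, LS_D=33) = 15; LS_A = 15−6 = 9
Slack_D = LS_D − ES_D = 33 − 15 = 18

18 hours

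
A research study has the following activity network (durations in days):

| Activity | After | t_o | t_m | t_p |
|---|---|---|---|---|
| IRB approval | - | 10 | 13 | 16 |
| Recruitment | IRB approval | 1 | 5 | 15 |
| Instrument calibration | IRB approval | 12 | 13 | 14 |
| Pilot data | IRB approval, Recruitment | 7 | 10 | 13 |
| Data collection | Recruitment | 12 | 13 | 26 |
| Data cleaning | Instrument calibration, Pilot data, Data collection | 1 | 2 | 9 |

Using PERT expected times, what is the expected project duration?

37 days

te_IRB approval = (10 + 4·13 + 16)/6 = 78/6 = 13
te_Recruitment = (1 + 4·5 + 15)/6 = 36/6 = 6
te_Instrument calibration = (12 + 4·13 + 14)/6 = 78/6 = 13
te_Pilot data = (7 + 4·10 + 13)/6 = 60/6 = 10
te_Data collection = (12 + 4·13 + 26)/6 = 90/6 = 15
te_Data cleaning = (1 + 4·2 + 9)/6 = 18/6 = 3

Forward pass:
ES_IRB approval = 0; EF_IRB approval = 13
ES_Recruitment = 13; EF_Recruitment = 13+6 = 19
ES_Instrument calibration = 13; EF_Instrument calibration = 13+13 = 26
ES_Pilot data = max(EF_IRB approval=13, EF_Recruitment=19) = 19; EF_Pilot data = 19+10 = 29
ES_Data collection = 19; EF_Data collection = 19+15 = 34
ES_Data cleaning = max(EF_Instrument calibration=26, EF_Pilot data=29, EF_Data collection=34) = 34; EF_Data cleaning = 34+3 = 37
Expected project duration μ = 37 days. Critical path: IRB approval → Recruitment → Data collection → Data cleaning.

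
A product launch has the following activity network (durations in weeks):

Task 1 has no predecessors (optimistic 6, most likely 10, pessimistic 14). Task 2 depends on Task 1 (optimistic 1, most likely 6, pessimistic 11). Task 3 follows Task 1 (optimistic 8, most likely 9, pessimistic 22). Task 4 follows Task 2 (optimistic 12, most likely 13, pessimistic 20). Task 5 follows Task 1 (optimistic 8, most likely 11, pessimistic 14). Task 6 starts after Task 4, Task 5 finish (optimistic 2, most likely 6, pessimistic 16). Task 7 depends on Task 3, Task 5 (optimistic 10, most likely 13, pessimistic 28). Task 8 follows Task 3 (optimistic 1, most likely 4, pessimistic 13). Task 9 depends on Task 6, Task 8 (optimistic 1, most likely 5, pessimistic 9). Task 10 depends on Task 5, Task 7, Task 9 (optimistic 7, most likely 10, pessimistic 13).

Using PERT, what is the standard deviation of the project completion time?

te_Task 1 = (6 + 4·10 + 14)/6 = 60/6 = 10; σ²_Task 1 = ((14−6)/6)² = 1.778
te_Task 2 = (1 + 4·6 + 11)/6 = 36/6 = 6; σ²_Task 2 = ((11−1)/6)² = 2.778
te_Task 3 = (8 + 4·9 + 22)/6 = 66/6 = 11; σ²_Task 3 = ((22−8)/6)² = 5.444
te_Task 4 = (12 + 4·13 + 20)/6 = 84/6 = 14; σ²_Task 4 = ((20−12)/6)² = 1.778
te_Task 5 = (8 + 4·11 + 14)/6 = 66/6 = 11; σ²_Task 5 = ((14−8)/6)² = 1.000
te_Task 6 = (2 + 4·6 + 16)/6 = 42/6 = 7; σ²_Task 6 = ((16−2)/6)² = 5.444
te_Task 7 = (10 + 4·13 + 28)/6 = 90/6 = 15; σ²_Task 7 = ((28−10)/6)² = 9.000
te_Task 8 = (1 + 4·4 + 13)/6 = 30/6 = 5; σ²_Task 8 = ((13−1)/6)² = 4.000
te_Task 9 = (1 + 4·5 + 9)/6 = 30/6 = 5; σ²_Task 9 = ((9−1)/6)² = 1.778
te_Task 10 = (7 + 4·10 + 13)/6 = 60/6 = 10; σ²_Task 10 = ((13−7)/6)² = 1.000

Forward pass:
ES_Task 1 = 0; EF_Task 1 = 10
ES_Task 2 = 10; EF_Task 2 = 10+6 = 16
ES_Task 3 = 10; EF_Task 3 = 10+11 = 21
ES_Task 4 = 16; EF_Task 4 = 16+14 = 30
ES_Task 5 = 10; EF_Task 5 = 10+11 = 21
ES_Task 6 = max(EF_Task 4=30, EF_Task 5=21) = 30; EF_Task 6 = 30+7 = 37
ES_Task 7 = max(EF_Task 3=21, EF_Task 5=21) = 21; EF_Task 7 = 21+15 = 36
ES_Task 8 = 21; EF_Task 8 = 21+5 = 26
ES_Task 9 = max(EF_Task 6=37, EF_Task 8=26) = 37; EF_Task 9 = 37+5 = 42
ES_Task 10 = max(EF_Task 5=21, EF_Task 7=36, EF_Task 9=42) = 42; EF_Task 10 = 42+10 = 52
Expected project duration μ = 52 weeks. Critical path: Task 1 → Task 2 → Task 4 → Task 6 → Task 9 → Task 10.

Variance along critical path = 1.778 + 2.778 + 1.778 + 5.444 + 1.778 + 1.000 = 14.556
σ = √14.556 = 3.815 weeks

3.82 weeks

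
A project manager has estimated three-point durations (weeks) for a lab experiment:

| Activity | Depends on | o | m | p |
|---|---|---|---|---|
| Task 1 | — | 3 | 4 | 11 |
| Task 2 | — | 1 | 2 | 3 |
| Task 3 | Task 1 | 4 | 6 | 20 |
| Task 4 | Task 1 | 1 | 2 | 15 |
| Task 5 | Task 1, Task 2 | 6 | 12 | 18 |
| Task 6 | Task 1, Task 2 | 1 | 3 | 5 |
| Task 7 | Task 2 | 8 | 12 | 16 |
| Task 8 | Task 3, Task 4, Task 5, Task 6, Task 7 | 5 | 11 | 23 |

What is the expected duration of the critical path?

te_Task 1 = (3 + 4·4 + 11)/6 = 30/6 = 5
te_Task 2 = (1 + 4·2 + 3)/6 = 12/6 = 2
te_Task 3 = (4 + 4·6 + 20)/6 = 48/6 = 8
te_Task 4 = (1 + 4·2 + 15)/6 = 24/6 = 4
te_Task 5 = (6 + 4·12 + 18)/6 = 72/6 = 12
te_Task 6 = (1 + 4·3 + 5)/6 = 18/6 = 3
te_Task 7 = (8 + 4·12 + 16)/6 = 72/6 = 12
te_Task 8 = (5 + 4·11 + 23)/6 = 72/6 = 12

Forward pass:
ES_Task 1 = 0; EF_Task 1 = 5
ES_Task 2 = 0; EF_Task 2 = 2
ES_Task 3 = 5; EF_Task 3 = 5+8 = 13
ES_Task 4 = 5; EF_Task 4 = 5+4 = 9
ES_Task 5 = max(EF_Task 1=5, EF_Task 2=2) = 5; EF_Task 5 = 5+12 = 17
ES_Task 6 = max(EF_Task 1=5, EF_Task 2=2) = 5; EF_Task 6 = 5+3 = 8
ES_Task 7 = 2; EF_Task 7 = 2+12 = 14
ES_Task 8 = max(EF_Task 3=13, EF_Task 4=9, EF_Task 5=17, EF_Task 6=8, EF_Task 7=14) = 17; EF_Task 8 = 17+12 = 29
Expected project duration μ = 29 weeks. Critical path: Task 1 → Task 5 → Task 8.

29 weeks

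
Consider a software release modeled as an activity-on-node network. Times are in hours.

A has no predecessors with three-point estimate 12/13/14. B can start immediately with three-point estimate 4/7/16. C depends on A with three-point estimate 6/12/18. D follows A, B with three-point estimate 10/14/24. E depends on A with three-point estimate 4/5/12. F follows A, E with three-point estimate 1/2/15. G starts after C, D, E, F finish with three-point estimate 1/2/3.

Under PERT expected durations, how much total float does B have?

te_A = (12 + 4·13 + 14)/6 = 78/6 = 13
te_B = (4 + 4·7 + 16)/6 = 48/6 = 8
te_C = (6 + 4·12 + 18)/6 = 72/6 = 12
te_D = (10 + 4·14 + 24)/6 = 90/6 = 15
te_E = (4 + 4·5 + 12)/6 = 36/6 = 6
te_F = (1 + 4·2 + 15)/6 = 24/6 = 4
te_G = (1 + 4·2 + 3)/6 = 12/6 = 2

Forward pass:
ES_A = 0; EF_A = 13
ES_B = 0; EF_B = 8
ES_C = 13; EF_C = 13+12 = 25
ES_D = max(EF_A=13, EF_B=8) = 13; EF_D = 13+15 = 28
ES_E = 13; EF_E = 13+6 = 19
ES_F = max(EF_A=13, EF_E=19) = 19; EF_F = 19+4 = 23
ES_G = max(EF_C=25, EF_D=28, EF_E=19, EF_F=23) = 28; EF_G = 28+2 = 30
Expected project duration μ = 30 hours. Critical path: A → D → G.

Backward pass:
LF_G = 30; LS_G = 30−2 = 28
LF_F = LS_G = 28; LS_F = 28−4 = 24
LF_E = min(LS_F=24, LS_G=28) = 24; LS_E = 24−6 = 18
LF_D = LS_G = 28; LS_D = 28−15 = 13
LF_C = LS_G = 28; LS_C = 28−12 = 16
LF_B = LS_D = 13; LS_B = 13−8 = 5
LF_A = min(LS_C=16, LS_D=13, LS_E=18, LS_F=24) = 13; LS_A = 13−13 = 0
Slack_B = LS_B − ES_B = 5 − 0 = 5

5 hours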